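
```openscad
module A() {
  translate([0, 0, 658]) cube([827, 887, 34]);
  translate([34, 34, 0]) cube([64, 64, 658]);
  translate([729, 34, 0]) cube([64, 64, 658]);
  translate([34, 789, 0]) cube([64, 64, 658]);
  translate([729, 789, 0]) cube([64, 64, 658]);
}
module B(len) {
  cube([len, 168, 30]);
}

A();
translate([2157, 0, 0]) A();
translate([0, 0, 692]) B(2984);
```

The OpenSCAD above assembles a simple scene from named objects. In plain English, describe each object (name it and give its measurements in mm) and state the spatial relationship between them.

A is a rectangular dining table. The top is 827×887×34 mm with its upper surface at z = 692 mm. It stands on four 64×64 mm square legs, each inset 34 mm from the nearest pair of top edges, running from the floor to the underside of the top.

B is a rectangular beam 2984 mm long (x), 168 mm deep (y), 30 mm thick (z).

The beam spans the tops of two tables placed 1330 mm apart, resting at z = 692 mm.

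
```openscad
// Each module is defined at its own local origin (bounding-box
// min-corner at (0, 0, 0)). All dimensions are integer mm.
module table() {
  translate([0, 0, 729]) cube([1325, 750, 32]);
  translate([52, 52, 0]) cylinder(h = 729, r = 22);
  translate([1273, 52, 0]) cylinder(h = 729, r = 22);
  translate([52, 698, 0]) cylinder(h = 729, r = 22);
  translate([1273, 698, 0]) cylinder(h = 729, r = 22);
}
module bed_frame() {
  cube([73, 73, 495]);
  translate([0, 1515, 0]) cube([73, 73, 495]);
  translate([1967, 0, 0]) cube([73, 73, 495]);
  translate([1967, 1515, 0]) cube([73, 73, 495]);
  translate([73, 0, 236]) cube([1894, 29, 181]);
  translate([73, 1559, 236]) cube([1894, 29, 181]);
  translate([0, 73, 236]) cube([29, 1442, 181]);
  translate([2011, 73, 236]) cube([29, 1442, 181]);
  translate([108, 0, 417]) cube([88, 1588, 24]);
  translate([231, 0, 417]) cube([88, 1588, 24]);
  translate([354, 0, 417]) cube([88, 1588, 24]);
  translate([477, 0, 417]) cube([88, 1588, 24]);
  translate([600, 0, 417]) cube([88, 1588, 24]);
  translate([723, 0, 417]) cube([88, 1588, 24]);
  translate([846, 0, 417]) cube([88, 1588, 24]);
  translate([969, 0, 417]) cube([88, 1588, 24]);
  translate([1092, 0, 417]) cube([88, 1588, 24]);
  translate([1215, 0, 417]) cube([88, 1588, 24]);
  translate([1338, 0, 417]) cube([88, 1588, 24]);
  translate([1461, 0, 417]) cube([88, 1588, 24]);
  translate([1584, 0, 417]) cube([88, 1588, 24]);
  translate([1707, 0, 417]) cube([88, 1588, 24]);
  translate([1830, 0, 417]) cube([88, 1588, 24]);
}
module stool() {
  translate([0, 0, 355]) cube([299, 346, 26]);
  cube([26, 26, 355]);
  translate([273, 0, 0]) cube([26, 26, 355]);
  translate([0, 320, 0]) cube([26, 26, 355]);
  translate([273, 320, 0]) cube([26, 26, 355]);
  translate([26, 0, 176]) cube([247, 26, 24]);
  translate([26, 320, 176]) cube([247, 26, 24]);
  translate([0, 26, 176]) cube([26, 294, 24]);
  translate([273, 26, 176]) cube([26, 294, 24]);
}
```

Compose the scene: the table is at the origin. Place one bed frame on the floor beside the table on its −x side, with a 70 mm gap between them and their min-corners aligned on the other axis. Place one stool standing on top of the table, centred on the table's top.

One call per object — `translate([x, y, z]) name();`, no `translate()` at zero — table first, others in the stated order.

table();
translate([-2110, 0, 0]) bed_frame();
translate([513, 202, 761]) stool();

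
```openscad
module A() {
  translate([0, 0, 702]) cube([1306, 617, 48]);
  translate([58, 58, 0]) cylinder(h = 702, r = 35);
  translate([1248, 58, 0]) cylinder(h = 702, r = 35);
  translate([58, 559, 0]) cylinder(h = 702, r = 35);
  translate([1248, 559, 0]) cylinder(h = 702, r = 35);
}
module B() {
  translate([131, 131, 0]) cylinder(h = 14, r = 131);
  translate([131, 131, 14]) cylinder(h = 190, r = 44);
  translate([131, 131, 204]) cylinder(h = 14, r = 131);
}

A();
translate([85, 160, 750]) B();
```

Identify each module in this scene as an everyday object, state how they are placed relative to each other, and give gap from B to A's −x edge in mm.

The spool's min-x is at 85; the table's min-x is 0; gap = 85 mm.

A is a table. B is a spool. The spool is on top of the table. The gap from the spool to the table's −x edge is 85 mm.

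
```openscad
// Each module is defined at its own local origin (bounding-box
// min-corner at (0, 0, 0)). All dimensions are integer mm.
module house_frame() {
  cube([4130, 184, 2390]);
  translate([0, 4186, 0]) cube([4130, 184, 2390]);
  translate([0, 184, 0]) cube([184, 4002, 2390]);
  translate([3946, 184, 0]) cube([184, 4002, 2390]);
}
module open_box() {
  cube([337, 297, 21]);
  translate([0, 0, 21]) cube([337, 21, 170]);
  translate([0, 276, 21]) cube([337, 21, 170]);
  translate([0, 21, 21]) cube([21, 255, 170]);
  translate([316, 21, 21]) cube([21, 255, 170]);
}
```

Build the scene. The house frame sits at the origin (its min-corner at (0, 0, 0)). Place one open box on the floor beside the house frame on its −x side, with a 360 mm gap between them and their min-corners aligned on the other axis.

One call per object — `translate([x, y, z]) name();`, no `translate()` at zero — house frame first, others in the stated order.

house_frame();
translate([-697, 0, 0]) open_box();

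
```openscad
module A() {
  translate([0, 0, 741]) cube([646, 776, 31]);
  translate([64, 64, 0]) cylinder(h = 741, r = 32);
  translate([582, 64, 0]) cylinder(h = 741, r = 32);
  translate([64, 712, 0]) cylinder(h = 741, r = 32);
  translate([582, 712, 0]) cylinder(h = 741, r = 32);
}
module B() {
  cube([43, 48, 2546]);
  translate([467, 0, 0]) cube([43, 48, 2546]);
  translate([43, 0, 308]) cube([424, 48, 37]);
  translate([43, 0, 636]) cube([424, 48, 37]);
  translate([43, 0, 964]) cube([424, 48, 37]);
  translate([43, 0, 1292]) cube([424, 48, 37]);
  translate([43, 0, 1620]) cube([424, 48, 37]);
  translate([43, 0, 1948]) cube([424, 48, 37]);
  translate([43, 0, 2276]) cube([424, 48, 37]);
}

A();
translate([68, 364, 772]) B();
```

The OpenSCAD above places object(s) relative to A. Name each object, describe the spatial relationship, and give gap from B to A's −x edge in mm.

The ladder's min-x is at 68; the table's min-x is 0; gap = 68 mm.

A is a table. B is a ladder. The ladder is on top of the table, centred. The gap from the ladder to the table's −x edge is 68 mm.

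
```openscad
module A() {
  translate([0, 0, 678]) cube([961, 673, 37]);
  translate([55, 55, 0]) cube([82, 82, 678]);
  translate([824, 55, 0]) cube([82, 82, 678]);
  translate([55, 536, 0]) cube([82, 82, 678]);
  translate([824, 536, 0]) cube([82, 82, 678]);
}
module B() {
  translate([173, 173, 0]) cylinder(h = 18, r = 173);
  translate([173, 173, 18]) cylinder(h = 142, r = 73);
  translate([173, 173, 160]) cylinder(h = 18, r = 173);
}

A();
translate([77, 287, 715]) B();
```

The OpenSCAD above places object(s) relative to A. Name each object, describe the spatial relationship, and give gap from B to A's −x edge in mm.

The spool's min-x is at 77; the table's min-x is 0; gap = 77 mm.

A is a table. B is a spool. The spool is on top of the table. The gap from the spool to the table's −x edge is 77 mm.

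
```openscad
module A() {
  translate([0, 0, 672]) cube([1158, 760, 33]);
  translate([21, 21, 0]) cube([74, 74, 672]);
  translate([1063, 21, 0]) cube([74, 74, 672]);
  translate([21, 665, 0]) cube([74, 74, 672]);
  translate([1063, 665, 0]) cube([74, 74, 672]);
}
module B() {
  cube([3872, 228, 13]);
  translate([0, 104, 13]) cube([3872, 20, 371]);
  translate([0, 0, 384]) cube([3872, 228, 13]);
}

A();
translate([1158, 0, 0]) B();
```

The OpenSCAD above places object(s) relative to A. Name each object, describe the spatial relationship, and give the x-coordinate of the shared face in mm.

The table's +x face and the I-beam's −x face are both at x = 1158 mm.

A is a table. B is an I-beam. The I-beam is against the table's +x side, with their −y faces flush. The x-coordinate of the shared face is 1158 mm.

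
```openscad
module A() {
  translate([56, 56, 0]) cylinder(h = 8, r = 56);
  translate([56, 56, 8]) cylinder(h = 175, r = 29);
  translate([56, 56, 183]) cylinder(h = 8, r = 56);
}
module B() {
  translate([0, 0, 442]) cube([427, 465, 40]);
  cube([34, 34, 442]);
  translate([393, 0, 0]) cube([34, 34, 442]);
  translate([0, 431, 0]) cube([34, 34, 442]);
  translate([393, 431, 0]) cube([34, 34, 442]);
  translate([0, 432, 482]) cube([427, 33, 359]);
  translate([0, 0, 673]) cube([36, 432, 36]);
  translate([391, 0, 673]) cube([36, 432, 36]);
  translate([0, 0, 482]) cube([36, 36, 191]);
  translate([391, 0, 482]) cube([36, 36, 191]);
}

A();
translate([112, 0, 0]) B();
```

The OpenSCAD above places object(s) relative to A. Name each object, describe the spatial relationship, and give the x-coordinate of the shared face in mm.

The spool's +x face and the chair's −x face are both at x = 112 mm.

A is a spool. B is a chair. The chair is against the spool's +x side, with their −y faces flush. The x-coordinate of the shared face is 112 mm.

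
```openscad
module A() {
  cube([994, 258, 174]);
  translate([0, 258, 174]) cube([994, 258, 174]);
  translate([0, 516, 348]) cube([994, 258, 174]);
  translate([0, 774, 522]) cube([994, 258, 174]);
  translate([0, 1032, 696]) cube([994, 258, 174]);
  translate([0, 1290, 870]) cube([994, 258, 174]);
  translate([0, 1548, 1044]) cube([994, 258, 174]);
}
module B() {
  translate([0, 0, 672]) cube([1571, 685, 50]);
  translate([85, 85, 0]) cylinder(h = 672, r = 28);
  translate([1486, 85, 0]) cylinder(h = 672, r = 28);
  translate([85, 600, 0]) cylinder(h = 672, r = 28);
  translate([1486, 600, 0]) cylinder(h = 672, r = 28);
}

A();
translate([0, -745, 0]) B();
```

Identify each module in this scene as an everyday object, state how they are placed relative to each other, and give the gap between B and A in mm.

A is a staircase. B is a table. The table is on the floor beside the staircase on its −y side. The gap between the table and the staircase is 60 mm.

The table's nearest face is 60 mm from the staircase's −y face.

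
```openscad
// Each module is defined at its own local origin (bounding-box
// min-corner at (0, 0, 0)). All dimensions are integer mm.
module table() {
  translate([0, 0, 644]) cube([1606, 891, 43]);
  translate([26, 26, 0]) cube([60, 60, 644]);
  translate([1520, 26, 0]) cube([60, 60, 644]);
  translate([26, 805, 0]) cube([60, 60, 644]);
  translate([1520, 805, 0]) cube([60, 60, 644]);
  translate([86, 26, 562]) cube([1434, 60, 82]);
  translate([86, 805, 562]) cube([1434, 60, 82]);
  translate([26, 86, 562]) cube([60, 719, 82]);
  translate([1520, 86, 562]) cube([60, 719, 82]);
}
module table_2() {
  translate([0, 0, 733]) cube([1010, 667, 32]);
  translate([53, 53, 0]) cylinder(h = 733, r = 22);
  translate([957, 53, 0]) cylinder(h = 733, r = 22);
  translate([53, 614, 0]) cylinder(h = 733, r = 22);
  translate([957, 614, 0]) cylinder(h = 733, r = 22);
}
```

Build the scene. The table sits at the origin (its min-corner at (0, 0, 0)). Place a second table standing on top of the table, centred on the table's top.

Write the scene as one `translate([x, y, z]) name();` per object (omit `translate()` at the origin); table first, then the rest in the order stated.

table();
translate([298, 112, 687]) table_2();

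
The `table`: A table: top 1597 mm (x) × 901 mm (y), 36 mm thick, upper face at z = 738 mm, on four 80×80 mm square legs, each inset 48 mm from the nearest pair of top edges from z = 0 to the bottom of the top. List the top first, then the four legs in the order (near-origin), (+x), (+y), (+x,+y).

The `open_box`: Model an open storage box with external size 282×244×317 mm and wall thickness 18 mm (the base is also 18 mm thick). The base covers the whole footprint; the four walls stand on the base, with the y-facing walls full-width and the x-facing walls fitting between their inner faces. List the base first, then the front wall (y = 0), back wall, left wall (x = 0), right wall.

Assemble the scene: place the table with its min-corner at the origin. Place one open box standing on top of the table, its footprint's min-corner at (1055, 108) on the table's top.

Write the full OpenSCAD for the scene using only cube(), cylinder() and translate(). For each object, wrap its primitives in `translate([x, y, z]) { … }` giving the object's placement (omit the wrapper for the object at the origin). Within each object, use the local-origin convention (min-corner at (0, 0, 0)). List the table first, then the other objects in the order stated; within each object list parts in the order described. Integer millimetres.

translate([0, 0, 702]) cube([1597, 901, 36]);
translate([48, 48, 0]) cube([80, 80, 702]);
translate([1469, 48, 0]) cube([80, 80, 702]);
translate([48, 773, 0]) cube([80, 80, 702]);
translate([1469, 773, 0]) cube([80, 80, 702]);
translate([1055, 108, 738]) {
  cube([282, 244, 18]);
  translate([0, 0, 18]) cube([282, 18, 299]);
  translate([0, 226, 18]) cube([282, 18, 299]);
  translate([0, 18, 18]) cube([18, 208, 299]);
  translate([264, 18, 18]) cube([18, 208, 299]);
}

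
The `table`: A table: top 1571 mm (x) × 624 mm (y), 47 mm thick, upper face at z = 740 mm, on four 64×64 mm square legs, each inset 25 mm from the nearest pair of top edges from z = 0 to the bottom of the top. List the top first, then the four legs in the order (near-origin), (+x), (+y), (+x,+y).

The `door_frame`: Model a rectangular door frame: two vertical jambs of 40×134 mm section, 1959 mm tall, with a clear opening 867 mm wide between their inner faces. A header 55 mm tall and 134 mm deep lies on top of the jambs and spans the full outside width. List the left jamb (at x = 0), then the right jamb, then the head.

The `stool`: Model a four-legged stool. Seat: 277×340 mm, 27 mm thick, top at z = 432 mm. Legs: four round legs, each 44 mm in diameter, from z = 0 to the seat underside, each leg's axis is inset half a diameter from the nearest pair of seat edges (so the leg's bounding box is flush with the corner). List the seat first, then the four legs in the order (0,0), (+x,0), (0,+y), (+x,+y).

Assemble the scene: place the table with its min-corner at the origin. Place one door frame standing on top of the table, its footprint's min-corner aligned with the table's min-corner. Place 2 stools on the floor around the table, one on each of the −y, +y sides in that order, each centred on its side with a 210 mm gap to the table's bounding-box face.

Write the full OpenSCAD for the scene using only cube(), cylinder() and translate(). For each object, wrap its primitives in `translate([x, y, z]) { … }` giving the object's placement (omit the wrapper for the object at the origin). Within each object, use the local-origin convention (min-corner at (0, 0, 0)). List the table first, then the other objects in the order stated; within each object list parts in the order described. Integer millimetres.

translate([0, 0, 693]) cube([1571, 624, 47]);
translate([25, 25, 0]) cube([64, 64, 693]);
translate([1482, 25, 0]) cube([64, 64, 693]);
translate([25, 535, 0]) cube([64, 64, 693]);
translate([1482, 535, 0]) cube([64, 64, 693]);
translate([0, 0, 740]) {
  cube([40, 134, 1959]);
  translate([907, 0, 0]) cube([40, 134, 1959]);
  translate([0, 0, 1959]) cube([947, 134, 55]);
}
translate([647, -550, 0]) {
  translate([0, 0, 405]) cube([277, 340, 27]);
  translate([22, 22, 0]) cylinder(h = 405, r = 22);
  translate([255, 22, 0]) cylinder(h = 405, r = 22);
  translate([22, 318, 0]) cylinder(h = 405, r = 22);
  translate([255, 318, 0]) cylinder(h = 405, r = 22);
}
translate([647, 834, 0]) {
  translate([0, 0, 405]) cube([277, 340, 27]);
  translate([22, 22, 0]) cylinder(h = 405, r = 22);
  translate([255, 22, 0]) cylinder(h = 405, r = 22);
  translate([22, 318, 0]) cylinder(h = 405, r = 22);
  translate([255, 318, 0]) cylinder(h = 405, r = 22);
}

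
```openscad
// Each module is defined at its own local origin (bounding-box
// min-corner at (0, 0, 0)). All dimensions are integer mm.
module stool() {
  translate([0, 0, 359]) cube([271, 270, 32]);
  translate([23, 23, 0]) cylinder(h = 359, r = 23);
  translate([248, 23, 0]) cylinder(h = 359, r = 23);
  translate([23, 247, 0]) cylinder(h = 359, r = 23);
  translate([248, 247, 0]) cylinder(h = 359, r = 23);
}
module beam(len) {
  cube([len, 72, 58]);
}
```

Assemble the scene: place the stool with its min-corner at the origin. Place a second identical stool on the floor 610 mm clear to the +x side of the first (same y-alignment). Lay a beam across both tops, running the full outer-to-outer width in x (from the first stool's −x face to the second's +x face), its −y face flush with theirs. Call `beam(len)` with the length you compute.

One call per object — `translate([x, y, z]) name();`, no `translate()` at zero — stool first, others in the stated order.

stool();
translate([881, 0, 0]) stool();
translate([0, 0, 391]) beam(1152);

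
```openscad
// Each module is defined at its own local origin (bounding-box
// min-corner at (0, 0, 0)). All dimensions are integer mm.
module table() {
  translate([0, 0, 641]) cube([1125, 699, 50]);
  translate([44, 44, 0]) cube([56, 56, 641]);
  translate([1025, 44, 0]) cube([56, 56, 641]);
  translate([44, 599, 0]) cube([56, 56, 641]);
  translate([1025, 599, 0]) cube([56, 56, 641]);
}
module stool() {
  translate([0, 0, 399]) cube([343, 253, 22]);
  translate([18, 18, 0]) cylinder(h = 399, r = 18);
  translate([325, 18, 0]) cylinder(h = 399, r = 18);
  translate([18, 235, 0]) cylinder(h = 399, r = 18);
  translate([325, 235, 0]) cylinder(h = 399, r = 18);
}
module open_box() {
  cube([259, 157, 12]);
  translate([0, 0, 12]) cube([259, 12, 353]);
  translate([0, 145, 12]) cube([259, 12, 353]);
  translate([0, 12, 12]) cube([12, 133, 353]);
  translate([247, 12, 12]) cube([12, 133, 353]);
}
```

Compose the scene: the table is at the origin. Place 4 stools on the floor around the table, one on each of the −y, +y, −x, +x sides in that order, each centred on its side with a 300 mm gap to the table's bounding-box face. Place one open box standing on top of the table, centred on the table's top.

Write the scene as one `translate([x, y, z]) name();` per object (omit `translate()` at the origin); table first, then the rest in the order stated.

table();
translate([391, -553, 0]) stool();
translate([391, 999, 0]) stool();
translate([-643, 223, 0]) stool();
translate([1425, 223, 0]) stool();
translate([433, 271, 691]) open_box();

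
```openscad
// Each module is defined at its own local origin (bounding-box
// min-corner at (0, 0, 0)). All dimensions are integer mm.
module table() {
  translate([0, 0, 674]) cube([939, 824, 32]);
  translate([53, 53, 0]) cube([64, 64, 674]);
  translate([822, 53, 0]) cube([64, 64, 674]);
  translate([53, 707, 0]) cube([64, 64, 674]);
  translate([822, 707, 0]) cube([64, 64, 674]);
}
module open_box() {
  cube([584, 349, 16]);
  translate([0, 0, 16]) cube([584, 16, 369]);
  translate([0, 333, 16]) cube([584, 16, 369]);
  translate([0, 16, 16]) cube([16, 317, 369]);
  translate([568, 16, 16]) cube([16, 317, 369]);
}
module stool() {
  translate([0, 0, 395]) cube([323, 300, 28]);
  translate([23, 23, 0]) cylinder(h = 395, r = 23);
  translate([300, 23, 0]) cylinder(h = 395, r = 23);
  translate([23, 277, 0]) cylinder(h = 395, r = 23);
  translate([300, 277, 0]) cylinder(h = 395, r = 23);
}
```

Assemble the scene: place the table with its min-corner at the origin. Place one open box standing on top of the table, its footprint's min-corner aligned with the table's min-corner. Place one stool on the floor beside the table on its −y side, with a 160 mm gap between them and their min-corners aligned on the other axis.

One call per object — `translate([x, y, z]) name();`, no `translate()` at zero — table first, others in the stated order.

table();
translate([0, 0, 706]) open_box();
translate([0, -460, 0]) stool();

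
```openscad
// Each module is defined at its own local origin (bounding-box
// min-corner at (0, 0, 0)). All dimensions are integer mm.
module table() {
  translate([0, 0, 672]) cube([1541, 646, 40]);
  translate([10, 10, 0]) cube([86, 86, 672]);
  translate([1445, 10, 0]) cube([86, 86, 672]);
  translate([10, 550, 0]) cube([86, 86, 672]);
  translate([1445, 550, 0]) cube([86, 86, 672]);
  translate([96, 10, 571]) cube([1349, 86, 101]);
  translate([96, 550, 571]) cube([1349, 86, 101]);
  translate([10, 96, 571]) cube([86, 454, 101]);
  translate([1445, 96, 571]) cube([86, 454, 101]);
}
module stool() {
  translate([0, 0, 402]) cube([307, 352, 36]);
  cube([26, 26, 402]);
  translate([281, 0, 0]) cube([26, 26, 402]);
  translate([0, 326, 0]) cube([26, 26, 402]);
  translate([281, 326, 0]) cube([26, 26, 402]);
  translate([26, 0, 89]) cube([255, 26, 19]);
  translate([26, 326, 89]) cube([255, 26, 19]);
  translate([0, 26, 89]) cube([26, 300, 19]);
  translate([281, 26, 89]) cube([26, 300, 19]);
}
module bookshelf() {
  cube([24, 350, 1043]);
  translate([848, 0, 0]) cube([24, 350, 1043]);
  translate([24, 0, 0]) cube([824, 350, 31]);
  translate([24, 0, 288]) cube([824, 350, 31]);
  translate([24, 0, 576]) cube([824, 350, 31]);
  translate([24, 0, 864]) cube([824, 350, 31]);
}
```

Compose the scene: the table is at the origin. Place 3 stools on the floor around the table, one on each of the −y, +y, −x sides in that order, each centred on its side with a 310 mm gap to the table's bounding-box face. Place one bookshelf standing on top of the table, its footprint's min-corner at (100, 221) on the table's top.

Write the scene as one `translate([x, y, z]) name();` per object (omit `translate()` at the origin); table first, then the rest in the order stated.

table();
translate([617, -662, 0]) stool();
translate([617, 956, 0]) stool();
translate([-617, 147, 0]) stool();
translate([100, 221, 712]) bookshelf();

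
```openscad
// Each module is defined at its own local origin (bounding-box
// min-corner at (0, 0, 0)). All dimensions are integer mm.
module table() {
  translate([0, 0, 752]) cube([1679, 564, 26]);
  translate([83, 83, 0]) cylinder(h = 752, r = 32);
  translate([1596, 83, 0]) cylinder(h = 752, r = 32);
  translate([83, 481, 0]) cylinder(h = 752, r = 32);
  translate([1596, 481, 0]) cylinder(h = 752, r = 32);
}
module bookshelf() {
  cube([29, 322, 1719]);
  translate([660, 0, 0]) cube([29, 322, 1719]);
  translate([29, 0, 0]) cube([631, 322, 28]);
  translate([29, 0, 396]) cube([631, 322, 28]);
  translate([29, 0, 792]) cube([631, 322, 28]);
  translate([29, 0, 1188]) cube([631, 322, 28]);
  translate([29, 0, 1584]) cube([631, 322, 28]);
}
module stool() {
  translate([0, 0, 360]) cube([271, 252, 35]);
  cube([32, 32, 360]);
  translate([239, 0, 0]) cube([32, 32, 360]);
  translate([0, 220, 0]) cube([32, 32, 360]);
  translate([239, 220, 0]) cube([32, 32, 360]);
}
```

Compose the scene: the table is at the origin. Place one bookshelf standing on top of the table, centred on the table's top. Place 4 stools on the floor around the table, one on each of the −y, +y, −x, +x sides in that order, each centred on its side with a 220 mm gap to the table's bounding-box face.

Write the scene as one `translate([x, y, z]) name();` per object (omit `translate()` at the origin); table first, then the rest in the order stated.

table();
translate([495, 121, 778]) bookshelf();
translate([704, -472, 0]) stool();
translate([704, 784, 0]) stool();
translate([-491, 156, 0]) stool();
translate([1899, 156, 0]) stool();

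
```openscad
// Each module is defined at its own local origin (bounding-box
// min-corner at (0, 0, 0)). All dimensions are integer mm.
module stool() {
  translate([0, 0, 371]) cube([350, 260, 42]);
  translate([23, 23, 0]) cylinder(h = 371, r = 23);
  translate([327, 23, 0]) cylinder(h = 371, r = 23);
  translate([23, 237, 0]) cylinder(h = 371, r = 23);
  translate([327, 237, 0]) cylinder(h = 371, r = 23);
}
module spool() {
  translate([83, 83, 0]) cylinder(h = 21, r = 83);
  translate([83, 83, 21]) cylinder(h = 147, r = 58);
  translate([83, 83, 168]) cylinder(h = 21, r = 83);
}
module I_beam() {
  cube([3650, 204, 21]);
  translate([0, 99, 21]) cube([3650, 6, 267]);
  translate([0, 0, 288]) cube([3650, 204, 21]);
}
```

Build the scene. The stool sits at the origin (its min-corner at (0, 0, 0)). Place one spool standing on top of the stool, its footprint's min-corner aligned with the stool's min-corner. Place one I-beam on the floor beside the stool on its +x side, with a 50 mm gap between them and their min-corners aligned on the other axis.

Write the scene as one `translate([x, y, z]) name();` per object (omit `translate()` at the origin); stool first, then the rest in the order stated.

stool();
translate([0, 0, 413]) spool();
translate([400, 0, 0]) I_beam();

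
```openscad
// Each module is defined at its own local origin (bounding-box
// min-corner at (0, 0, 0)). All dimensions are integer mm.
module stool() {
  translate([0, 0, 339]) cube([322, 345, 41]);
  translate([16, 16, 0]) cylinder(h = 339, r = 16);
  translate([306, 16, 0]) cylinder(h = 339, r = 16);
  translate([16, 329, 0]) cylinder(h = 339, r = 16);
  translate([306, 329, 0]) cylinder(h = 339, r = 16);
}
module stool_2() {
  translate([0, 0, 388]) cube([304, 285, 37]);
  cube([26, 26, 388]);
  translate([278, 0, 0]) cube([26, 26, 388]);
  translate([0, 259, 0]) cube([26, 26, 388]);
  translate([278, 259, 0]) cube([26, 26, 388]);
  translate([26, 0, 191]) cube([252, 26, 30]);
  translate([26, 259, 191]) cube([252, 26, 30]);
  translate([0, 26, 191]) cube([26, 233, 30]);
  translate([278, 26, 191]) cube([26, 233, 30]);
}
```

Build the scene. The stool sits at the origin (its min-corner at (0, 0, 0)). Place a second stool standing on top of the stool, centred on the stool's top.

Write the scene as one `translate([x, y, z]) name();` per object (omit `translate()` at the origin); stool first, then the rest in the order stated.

stool();
translate([9, 30, 380]) stool_2();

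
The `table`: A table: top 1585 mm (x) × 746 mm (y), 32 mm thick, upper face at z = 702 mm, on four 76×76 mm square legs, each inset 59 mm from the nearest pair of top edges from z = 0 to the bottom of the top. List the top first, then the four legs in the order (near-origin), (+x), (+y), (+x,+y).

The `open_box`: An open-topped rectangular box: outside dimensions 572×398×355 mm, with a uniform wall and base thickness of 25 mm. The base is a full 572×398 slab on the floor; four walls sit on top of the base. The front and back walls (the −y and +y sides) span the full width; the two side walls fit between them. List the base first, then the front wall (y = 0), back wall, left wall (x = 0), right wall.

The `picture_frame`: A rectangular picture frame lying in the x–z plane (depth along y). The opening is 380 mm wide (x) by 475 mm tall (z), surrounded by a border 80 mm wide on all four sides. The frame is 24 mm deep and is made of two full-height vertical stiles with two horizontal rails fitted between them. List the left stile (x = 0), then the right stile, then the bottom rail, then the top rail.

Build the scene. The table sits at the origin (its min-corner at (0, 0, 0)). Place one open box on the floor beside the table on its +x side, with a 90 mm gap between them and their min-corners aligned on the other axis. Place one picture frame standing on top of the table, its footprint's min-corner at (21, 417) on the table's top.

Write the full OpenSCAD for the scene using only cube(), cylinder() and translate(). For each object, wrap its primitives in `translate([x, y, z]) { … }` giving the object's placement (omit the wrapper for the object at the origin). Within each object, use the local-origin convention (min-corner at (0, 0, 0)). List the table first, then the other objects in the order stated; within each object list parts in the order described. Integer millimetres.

translate([0, 0, 670]) cube([1585, 746, 32]);
translate([59, 59, 0]) cube([76, 76, 670]);
translate([1450, 59, 0]) cube([76, 76, 670]);
translate([59, 611, 0]) cube([76, 76, 670]);
translate([1450, 611, 0]) cube([76, 76, 670]);
translate([1675, 0, 0]) {
  cube([572, 398, 25]);
  translate([0, 0, 25]) cube([572, 25, 330]);
  translate([0, 373, 25]) cube([572, 25, 330]);
  translate([0, 25, 25]) cube([25, 348, 330]);
  translate([547, 25, 25]) cube([25, 348, 330]);
}
translate([21, 417, 702]) {
  cube([80, 24, 635]);
  translate([460, 0, 0]) cube([80, 24, 635]);
  translate([80, 0, 0]) cube([380, 24, 80]);
  translate([80, 0, 555]) cube([380, 24, 80]);
}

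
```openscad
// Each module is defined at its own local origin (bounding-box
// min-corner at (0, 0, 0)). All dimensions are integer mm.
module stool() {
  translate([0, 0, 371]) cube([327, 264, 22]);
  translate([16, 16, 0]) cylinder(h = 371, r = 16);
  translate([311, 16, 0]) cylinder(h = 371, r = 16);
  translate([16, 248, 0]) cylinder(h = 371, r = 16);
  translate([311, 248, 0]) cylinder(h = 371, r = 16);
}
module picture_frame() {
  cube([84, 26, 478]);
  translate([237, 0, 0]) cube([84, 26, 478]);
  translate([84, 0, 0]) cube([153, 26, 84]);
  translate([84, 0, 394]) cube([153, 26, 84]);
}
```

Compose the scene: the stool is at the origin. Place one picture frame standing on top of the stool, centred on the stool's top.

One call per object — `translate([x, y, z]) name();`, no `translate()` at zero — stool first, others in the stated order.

stool();
translate([3, 119, 393]) picture_frame();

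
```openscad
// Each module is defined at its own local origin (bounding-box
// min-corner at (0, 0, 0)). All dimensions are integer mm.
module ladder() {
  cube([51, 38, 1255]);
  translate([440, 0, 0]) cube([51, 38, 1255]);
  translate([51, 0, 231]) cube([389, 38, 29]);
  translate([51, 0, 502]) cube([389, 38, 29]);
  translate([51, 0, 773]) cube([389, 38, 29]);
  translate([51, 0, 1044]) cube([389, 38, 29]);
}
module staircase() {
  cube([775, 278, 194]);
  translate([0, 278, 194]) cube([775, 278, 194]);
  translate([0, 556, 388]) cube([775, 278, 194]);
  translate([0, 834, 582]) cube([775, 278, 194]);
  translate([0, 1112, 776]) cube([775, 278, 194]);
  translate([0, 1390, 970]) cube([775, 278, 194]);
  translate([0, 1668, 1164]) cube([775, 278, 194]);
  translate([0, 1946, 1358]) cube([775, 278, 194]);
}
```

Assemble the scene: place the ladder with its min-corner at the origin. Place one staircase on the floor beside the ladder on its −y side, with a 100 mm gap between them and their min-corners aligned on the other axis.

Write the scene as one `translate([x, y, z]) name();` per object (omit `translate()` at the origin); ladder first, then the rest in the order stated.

ladder();
translate([0, -2324, 0]) staircase();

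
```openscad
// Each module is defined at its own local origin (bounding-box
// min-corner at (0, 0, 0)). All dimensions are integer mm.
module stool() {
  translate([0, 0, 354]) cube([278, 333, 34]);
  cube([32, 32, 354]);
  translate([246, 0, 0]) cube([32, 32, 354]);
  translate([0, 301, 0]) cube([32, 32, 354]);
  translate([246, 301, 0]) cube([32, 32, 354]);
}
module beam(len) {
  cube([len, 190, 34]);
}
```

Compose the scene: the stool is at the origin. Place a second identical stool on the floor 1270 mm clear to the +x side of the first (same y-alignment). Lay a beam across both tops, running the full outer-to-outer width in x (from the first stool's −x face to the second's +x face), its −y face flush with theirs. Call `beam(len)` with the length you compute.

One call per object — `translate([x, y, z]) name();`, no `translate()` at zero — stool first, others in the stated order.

stool();
translate([1548, 0, 0]) stool();
translate([0, 0, 388]) beam(1826);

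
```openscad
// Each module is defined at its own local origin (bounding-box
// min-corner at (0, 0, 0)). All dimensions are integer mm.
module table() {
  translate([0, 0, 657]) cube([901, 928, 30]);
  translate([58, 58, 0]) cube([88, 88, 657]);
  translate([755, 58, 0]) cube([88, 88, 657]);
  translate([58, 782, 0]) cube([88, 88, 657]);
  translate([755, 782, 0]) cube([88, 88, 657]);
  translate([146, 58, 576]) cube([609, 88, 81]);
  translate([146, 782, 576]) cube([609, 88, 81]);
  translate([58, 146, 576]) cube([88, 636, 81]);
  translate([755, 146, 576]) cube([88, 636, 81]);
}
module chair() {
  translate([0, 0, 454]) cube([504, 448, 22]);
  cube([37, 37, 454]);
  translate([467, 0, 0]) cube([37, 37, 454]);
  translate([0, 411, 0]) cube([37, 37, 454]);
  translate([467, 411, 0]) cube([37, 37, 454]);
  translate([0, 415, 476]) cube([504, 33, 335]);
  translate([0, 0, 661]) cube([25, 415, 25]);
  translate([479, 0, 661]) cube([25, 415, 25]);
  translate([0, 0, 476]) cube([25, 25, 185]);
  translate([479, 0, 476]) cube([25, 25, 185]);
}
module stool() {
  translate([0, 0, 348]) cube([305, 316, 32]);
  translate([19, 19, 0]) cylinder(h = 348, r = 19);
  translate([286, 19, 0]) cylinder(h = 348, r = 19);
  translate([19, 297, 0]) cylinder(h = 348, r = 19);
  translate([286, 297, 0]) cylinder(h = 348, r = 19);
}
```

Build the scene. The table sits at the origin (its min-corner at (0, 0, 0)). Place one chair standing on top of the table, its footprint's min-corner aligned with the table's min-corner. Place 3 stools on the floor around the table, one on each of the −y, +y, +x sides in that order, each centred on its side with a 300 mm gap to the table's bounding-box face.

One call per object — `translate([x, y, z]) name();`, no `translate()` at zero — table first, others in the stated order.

table();
translate([0, 0, 687]) chair();
translate([298, -616, 0]) stool();
translate([298, 1228, 0]) stool();
translate([1201, 306, 0]) stool();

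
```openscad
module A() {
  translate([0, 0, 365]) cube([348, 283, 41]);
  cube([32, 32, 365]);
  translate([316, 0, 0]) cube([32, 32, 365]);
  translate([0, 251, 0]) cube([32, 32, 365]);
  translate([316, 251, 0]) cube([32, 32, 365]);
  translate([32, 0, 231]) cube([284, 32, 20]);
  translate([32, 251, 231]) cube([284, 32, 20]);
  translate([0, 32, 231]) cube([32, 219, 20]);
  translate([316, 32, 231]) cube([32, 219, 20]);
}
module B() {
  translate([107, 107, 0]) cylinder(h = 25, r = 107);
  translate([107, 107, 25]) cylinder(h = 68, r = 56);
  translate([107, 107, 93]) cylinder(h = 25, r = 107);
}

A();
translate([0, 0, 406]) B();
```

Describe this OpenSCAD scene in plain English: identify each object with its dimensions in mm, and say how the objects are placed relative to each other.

A is a simple wooden stool: a rectangular seat 348 mm (x) by 283 mm (y), 41 mm thick, top face at z = 406 mm, on four square legs, each 32×32 mm in cross-section. The legs rest on z = 0, each flush with a corner of the seat. Four stretchers, 32 mm wide and 20 mm tall, connect adjacent legs with their undersides at z = 231 mm, each running between the inner faces of the legs it joins and aligned with the legs' outer faces on the other axis.

B is a spool: two coaxial disc flanges of radius 107 mm and thickness 25 mm, joined by a core cylinder of radius 56 mm and height 68 mm. The lower flange rests on z = 0 and the three cylinders share a vertical axis.

The spool is on top of the stool.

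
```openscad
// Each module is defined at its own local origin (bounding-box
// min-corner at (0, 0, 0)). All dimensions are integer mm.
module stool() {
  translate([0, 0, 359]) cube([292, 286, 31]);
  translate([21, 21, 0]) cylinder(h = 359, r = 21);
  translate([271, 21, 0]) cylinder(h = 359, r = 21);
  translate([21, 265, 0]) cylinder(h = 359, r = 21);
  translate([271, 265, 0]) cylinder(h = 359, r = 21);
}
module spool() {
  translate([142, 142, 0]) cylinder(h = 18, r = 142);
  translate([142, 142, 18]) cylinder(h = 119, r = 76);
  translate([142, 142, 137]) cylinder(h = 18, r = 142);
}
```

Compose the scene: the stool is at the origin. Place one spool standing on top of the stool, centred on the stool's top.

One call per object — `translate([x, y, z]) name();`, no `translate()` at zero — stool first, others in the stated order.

stool();
translate([4, 1, 390]) spool();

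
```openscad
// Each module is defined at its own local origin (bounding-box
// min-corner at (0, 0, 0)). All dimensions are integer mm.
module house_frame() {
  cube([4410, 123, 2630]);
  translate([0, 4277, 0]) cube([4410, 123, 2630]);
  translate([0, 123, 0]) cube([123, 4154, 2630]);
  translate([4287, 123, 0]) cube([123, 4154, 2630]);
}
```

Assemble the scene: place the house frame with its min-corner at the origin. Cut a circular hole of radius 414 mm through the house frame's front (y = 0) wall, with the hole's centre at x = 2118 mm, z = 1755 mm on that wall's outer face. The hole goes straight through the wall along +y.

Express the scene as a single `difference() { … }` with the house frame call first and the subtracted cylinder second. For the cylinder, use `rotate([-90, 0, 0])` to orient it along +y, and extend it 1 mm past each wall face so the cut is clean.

difference() {
  house_frame();
  translate([2118, -1, 1755]) rotate([-90, 0, 0]) cylinder(h = 125, r = 414);
}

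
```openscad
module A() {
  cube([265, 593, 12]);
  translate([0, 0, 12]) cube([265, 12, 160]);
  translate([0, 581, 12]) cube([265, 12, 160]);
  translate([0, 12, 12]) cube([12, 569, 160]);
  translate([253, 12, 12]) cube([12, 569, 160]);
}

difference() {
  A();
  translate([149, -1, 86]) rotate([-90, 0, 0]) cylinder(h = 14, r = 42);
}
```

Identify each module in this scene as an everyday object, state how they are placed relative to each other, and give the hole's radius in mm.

The subtracted cylinder has r = 42 mm.

A is an open box. The open box has a circular hole through its front wall. The hole's radius is 42 mm.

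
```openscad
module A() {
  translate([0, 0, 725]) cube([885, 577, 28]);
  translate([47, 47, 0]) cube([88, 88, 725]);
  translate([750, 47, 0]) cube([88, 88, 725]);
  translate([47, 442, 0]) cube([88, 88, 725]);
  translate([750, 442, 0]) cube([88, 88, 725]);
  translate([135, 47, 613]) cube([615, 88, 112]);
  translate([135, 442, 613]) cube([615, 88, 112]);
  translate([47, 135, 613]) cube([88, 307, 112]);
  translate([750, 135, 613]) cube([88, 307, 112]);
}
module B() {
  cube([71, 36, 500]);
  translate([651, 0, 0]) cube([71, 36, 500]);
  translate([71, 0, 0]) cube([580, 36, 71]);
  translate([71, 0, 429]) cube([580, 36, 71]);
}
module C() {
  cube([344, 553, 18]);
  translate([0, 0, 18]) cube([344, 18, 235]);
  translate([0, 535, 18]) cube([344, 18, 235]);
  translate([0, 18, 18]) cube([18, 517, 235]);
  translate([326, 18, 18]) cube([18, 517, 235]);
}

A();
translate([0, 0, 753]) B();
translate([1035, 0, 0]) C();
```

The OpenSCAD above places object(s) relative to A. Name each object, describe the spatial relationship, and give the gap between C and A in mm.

The open box's nearest face is 150 mm from the table's +x face.

A is a table. B is a picture frame. C is an open box. The picture frame is on top of the table. The open box is on the floor beside the table on its +x side. The gap between the open box and the table is 150 mm.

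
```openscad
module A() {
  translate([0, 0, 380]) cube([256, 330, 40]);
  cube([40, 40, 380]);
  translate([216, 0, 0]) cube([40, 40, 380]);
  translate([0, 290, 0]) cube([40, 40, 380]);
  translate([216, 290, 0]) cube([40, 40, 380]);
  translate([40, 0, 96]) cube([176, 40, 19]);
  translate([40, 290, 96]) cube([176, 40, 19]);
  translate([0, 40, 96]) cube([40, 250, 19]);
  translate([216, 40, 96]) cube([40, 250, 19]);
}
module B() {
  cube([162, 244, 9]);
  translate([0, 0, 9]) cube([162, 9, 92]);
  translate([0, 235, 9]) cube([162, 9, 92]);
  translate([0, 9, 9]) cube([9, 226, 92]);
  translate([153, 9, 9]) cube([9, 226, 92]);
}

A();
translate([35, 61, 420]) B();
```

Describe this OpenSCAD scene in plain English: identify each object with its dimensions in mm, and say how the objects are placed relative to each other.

A is a four-legged stool. The seat is 256×330 mm, 40 mm thick, top at z = 420 mm. It stands on four square legs, each 40×40 mm in cross-section, from z = 0 to the seat underside, each flush with a corner of the seat. Four stretchers, 40 mm wide and 19 mm tall, connect adjacent legs with their undersides at z = 96 mm, each running between the inner faces of the legs it joins and aligned with the legs' outer faces on the other axis.

B is an open-topped rectangular box: outside dimensions 162×244×101 mm, with a uniform wall and base thickness of 9 mm. The base is a full 162×244 slab on the floor; four walls sit on top of the base. The front and back walls (the −y and +y sides) span the full width; the two side walls fit between them.

The open box is on top of the stool.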